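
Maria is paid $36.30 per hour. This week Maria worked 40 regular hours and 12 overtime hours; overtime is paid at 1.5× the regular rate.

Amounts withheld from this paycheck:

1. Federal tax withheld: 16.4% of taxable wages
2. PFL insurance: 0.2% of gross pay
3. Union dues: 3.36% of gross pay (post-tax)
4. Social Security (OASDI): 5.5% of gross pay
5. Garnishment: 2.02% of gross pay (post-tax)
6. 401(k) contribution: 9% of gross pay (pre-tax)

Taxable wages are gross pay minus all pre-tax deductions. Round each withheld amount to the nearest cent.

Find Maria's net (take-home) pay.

$1368.42

Regular pay: 40 × $36.30 = $1452.00
Overtime pay: 12 × $36.30 × 1.5 = $653.40
Gross pay = $1452.00 + $653.40 = $2105.40
401(k) contribution: $2105.40 × 0.09 = $189.49
Taxable wages = $2105.40 − $189.49 = $1915.91
Federal tax withheld: $1915.91 × 0.164 = $314.21
PFL insurance: $2105.40 × 0.002 = $4.21
Social Security (OASDI): $2105.40 × 0.055 = $115.80
Garnishment: $2105.40 × 0.0202 = $42.53
Union dues: $2105.40 × 0.0336 = $70.74
Total deductions = $189.49 + $314.21 + $4.21 + $115.80 + $42.53 + $70.74 = $736.98
Net pay = $2105.40 − $736.98 = $1368.42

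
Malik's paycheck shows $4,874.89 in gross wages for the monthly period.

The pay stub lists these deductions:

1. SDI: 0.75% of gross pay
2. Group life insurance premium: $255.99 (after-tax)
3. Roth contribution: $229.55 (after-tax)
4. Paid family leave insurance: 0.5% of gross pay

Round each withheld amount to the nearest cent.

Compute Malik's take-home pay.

Paid family leave insurance: $4,874.89 × 0.005 = $24.37
SDI: $4,874.89 × 0.0075 = $36.56
Roth contribution: $229.55
Group life insurance premium: $255.99
Total deductions = $24.37 + $36.56 + $229.55 + $255.99 = $546.47
Net pay = $4,874.89 − $546.47 = $4,328.42

$4,328.42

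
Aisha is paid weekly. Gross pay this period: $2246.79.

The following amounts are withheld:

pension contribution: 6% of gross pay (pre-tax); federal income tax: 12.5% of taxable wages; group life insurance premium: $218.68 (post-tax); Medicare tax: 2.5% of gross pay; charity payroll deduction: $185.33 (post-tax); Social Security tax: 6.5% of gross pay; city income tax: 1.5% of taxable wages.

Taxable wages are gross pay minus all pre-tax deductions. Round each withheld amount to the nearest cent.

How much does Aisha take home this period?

Pension contribution: $2246.79 × 0.06 = $134.81
Taxable wages = $2246.79 − $134.81 = $2111.98
Federal income tax: $2111.98 × 0.125 = $264.00
City income tax: $2111.98 × 0.015 = $31.68
Social Security tax: $2246.79 × 0.065 = $146.04
Medicare tax: $2246.79 × 0.025 = $56.17
Group life insurance premium: $218.68
Charity payroll deduction: $185.33
Total deductions = $134.81 + $264.00 + $31.68 + $146.04 + $56.17 + $218.68 + $185.33 = $1036.71
Net pay = $2246.79 − $1036.71 = $1210.08

$1210.08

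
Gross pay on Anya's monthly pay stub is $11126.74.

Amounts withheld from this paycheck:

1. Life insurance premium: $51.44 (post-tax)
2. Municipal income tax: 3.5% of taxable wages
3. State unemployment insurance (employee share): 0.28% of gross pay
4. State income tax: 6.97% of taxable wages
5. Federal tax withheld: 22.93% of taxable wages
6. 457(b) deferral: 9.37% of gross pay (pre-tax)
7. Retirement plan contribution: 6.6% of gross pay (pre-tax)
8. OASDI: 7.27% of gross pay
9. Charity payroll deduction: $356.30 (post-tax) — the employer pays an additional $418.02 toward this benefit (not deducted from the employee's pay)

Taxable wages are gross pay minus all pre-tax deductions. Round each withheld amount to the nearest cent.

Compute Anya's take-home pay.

$4979.17

Retirement plan contribution: $11126.74 × 0.066 = $734.36
457(b) deferral: $11126.74 × 0.0937 = $1042.58
Pre-tax total = $734.36 + $1042.58 = $1776.94
Taxable wages = $11126.74 − $1776.94 = $9349.80
State income tax: $9349.80 × 0.0697 = $651.68
Municipal income tax: $9349.80 × 0.035 = $327.24
Federal tax withheld: $9349.80 × 0.2293 = $2143.91
OASDI: $11126.74 × 0.0727 = $808.91
State unemployment insurance (employee share): $11126.74 × 0.0028 = $31.15
Charity payroll deduction: $356.30
Life insurance premium: $51.44
(Employer's $418.02 toward charity payroll deduction is not withheld from the employee.)
Total deductions = $734.36 + $1042.58 + $651.68 + $327.24 + $2143.91 + $808.91 + $31.15 + $356.30 + $51.44 = $6147.57
Net pay = $11126.74 − $6147.57 = $4979.17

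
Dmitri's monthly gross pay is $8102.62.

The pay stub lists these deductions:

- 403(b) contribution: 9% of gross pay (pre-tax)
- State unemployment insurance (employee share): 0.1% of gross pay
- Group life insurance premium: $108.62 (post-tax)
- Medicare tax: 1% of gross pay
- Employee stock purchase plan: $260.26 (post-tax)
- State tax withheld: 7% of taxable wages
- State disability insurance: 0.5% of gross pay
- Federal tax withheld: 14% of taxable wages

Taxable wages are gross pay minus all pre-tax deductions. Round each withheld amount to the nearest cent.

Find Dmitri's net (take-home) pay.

403(b) contribution: $8102.62 × 0.09 = $729.24
Taxable wages = $8102.62 − $729.24 = $7373.38
Federal tax withheld: $7373.38 × 0.14 = $1032.27
State tax withheld: $7373.38 × 0.07 = $516.14
State disability insurance: $8102.62 × 0.005 = $40.51
Medicare tax: $8102.62 × 0.01 = $81.03
State unemployment insurance (employee share): $8102.62 × 0.001 = $8.10
Employee stock purchase plan: $260.26
Group life insurance premium: $108.62
Total deductions = $729.24 + $1032.27 + $516.14 + $40.51 + $81.03 + $8.10 + $260.26 + $108.62 = $2776.17
Net pay = $8102.62 − $2776.17 = $5326.45

$5326.45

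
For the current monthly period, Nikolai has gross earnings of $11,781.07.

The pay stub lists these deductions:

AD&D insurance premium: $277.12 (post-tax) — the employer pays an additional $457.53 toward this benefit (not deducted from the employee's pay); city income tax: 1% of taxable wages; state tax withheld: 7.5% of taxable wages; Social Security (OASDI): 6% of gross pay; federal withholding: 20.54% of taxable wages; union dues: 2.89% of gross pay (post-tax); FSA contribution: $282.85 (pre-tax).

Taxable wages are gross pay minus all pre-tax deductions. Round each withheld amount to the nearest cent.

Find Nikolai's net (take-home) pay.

FSA contribution: $282.85
Taxable wages = $11,781.07 − $282.85 = $11,498.22
Federal withholding: $11,498.22 × 0.2054 = $2,361.73
City income tax: $11,498.22 × 0.01 = $114.98
State tax withheld: $11,498.22 × 0.075 = $862.37
Social Security (OASDI): $11,781.07 × 0.06 = $706.86
Union dues: $11,781.07 × 0.0289 = $340.47
AD&D insurance premium: $277.12
(Employer's $457.53 toward AD&D insurance premium is not withheld from the employee.)
Total deductions = $282.85 + $2,361.73 + $114.98 + $862.37 + $706.86 + $340.47 + $277.12 = $4,946.38
Net pay = $11,781.07 − $4,946.38 = $6,834.69

$6,834.69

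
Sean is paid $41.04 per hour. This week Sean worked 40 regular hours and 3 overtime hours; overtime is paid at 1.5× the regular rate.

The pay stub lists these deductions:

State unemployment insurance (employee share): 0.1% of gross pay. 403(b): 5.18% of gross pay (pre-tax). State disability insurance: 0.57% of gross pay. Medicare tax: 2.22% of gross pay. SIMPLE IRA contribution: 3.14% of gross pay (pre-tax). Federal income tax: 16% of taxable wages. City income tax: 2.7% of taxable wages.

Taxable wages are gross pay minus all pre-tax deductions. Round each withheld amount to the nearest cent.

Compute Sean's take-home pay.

$1,308.45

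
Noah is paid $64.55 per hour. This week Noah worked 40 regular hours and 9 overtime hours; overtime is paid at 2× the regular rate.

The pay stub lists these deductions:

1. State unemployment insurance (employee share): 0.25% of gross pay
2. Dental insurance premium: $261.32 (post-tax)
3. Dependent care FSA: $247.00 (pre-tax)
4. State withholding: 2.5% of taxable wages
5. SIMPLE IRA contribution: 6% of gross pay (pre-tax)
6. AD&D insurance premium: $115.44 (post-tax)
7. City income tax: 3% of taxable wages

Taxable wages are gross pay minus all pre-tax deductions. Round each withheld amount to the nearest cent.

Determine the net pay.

Regular pay: 40 × $64.55 = $2,582.00
Overtime pay: 9 × $64.55 × 2 = $1,161.90
Gross pay = $2,582.00 + $1,161.90 = $3,743.90
SIMPLE IRA contribution: $3,743.90 × 0.06 = $224.63
Dependent care FSA: $247.00
Pre-tax total = $224.63 + $247.00 = $471.63
Taxable wages = $3,743.90 − $471.63 = $3,272.27
City income tax: $3,272.27 × 0.03 = $98.17
State withholding: $3,272.27 × 0.025 = $81.81
State unemployment insurance (employee share): $3,743.90 × 0.0025 = $9.36
AD&D insurance premium: $115.44
Dental insurance premium: $261.32
Total deductions = $224.63 + $247.00 + $98.17 + $81.81 + $9.36 + $115.44 + $261.32 = $1,037.73
Net pay = $3,743.90 − $1,037.73 = $2,706.17

$2,706.17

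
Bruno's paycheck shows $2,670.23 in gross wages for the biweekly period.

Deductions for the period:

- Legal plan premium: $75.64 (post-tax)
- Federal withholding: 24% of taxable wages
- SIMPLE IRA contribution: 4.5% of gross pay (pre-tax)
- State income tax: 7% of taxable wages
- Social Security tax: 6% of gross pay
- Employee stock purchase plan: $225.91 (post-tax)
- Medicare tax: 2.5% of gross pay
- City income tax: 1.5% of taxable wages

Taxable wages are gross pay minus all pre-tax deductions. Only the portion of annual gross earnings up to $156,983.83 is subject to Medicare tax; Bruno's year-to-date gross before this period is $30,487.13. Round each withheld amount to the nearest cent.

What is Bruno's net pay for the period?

SIMPLE IRA contribution: $2,670.23 × 0.045 = $120.16
Taxable wages = $2,670.23 − $120.16 = $2,550.07
State income tax: $2,550.07 × 0.07 = $178.50
City income tax: $2,550.07 × 0.015 = $38.25
Federal withholding: $2,550.07 × 0.24 = $612.02
Medicare tax: cap not yet reached, full $2,670.23 is subject → $2,670.23 × 0.025 = $66.76
Social Security tax: $2,670.23 × 0.06 = $160.21
Legal plan premium: $75.64
Employee stock purchase plan: $225.91
Total deductions = $120.16 + $178.50 + $38.25 + $612.02 + $66.76 + $160.21 + $75.64 + $225.91 = $1,477.45
Net pay = $2,670.23 − $1,477.45 = $1,192.78

$1,192.78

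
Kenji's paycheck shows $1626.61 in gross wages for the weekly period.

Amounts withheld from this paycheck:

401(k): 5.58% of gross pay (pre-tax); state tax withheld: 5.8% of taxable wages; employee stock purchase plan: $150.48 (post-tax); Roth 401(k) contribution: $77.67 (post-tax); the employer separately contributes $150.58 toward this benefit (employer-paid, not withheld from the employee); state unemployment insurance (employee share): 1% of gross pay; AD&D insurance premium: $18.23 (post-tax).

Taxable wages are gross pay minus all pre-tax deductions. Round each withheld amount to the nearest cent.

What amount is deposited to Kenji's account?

$1184.12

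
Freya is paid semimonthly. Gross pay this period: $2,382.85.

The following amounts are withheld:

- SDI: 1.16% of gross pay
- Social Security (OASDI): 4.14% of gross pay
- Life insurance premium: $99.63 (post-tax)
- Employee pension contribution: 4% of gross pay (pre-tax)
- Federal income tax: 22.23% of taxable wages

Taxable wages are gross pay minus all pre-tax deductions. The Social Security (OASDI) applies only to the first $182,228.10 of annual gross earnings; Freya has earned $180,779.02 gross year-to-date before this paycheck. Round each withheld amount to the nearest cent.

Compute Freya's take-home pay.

Employee pension contribution: $2,382.85 × 0.04 = $95.31
Taxable wages = $2,382.85 − $95.31 = $2,287.54
Federal income tax: $2,287.54 × 0.2223 = $508.52
Social Security (OASDI): only $182,228.10 − $180,779.02 = $1,449.08 of this check is subject → $1,449.08 × 0.0414 = $59.99
SDI: $2,382.85 × 0.0116 = $27.64
Life insurance premium: $99.63
Total deductions = $95.31 + $508.52 + $59.99 + $27.64 + $99.63 = $791.09
Net pay = $2,382.85 − $791.09 = $1,591.76

$1,591.76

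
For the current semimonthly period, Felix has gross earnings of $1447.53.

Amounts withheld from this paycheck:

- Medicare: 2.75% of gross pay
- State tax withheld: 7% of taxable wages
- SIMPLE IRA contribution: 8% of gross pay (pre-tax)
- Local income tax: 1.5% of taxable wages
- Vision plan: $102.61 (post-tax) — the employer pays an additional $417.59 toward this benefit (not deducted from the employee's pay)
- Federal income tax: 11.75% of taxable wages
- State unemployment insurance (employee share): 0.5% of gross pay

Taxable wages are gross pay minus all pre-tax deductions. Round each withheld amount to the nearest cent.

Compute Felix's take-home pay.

$912.39

SIMPLE IRA contribution: $1447.53 × 0.08 = $115.80
Taxable wages = $1447.53 − $115.80 = $1331.73
Federal income tax: $1331.73 × 0.1175 = $156.48
Local income tax: $1331.73 × 0.015 = $19.98
State tax withheld: $1331.73 × 0.07 = $93.22
Medicare: $1447.53 × 0.0275 = $39.81
State unemployment insurance (employee share): $1447.53 × 0.005 = $7.24
Vision plan: $102.61
(Employer's $417.59 toward vision plan is not withheld from the employee.)
Total deductions = $115.80 + $156.48 + $19.98 + $93.22 + $39.81 + $7.24 + $102.61 = $535.14
Net pay = $1447.53 − $535.14 = $912.39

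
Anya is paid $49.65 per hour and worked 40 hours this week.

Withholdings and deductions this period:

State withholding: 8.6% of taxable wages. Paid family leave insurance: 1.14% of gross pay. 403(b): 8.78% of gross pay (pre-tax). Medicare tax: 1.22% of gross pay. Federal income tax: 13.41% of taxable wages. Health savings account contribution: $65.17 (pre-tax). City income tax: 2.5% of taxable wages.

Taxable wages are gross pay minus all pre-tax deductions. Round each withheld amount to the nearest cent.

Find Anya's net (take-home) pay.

Gross pay: 40 × $49.65 = $1,986.00
403(b): $1,986.00 × 0.0878 = $174.37
Health savings account contribution: $65.17
Pre-tax total = $174.37 + $65.17 = $239.54
Taxable wages = $1,986.00 − $239.54 = $1,746.46
State withholding: $1,746.46 × 0.086 = $150.20
City income tax: $1,746.46 × 0.025 = $43.66
Federal income tax: $1,746.46 × 0.1341 = $234.20
Medicare tax: $1,986.00 × 0.0122 = $24.23
Paid family leave insurance: $1,986.00 × 0.0114 = $22.64
Total deductions = $174.37 + $65.17 + $150.20 + $43.66 + $234.20 + $24.23 + $22.64 = $714.47
Net pay = $1,986.00 − $714.47 = $1,271.53

$1,271.53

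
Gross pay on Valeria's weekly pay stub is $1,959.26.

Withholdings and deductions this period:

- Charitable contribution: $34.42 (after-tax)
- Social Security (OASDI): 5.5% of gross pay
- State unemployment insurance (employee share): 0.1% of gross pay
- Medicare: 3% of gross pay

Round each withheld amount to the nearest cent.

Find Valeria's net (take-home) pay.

$1,756.34

Social Security (OASDI): $1,959.26 × 0.055 = $107.76
Medicare: $1,959.26 × 0.03 = $58.78
State unemployment insurance (employee share): $1,959.26 × 0.001 = $1.96
Charitable contribution: $34.42
Total deductions = $107.76 + $58.78 + $1.96 + $34.42 = $202.92
Net pay = $1,959.26 − $202.92 = $1,756.34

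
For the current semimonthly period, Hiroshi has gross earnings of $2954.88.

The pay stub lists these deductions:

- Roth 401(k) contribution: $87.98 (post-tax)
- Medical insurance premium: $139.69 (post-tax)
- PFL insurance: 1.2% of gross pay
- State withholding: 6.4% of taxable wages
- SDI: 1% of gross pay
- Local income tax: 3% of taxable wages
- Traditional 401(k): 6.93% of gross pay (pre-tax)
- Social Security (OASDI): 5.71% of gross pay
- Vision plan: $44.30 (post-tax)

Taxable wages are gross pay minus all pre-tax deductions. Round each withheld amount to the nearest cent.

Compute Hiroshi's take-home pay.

Traditional 401(k): $2954.88 × 0.0693 = $204.77
Taxable wages = $2954.88 − $204.77 = $2750.11
State withholding: $2750.11 × 0.064 = $176.01
Local income tax: $2750.11 × 0.03 = $82.50
Social Security (OASDI): $2954.88 × 0.0571 = $168.72
SDI: $2954.88 × 0.01 = $29.55
PFL insurance: $2954.88 × 0.012 = $35.46
Roth 401(k) contribution: $87.98
Vision plan: $44.30
Medical insurance premium: $139.69
Total deductions = $204.77 + $176.01 + $82.50 + $168.72 + $29.55 + $35.46 + $87.98 + $44.30 + $139.69 = $968.98
Net pay = $2954.88 − $968.98 = $1985.90

$1985.90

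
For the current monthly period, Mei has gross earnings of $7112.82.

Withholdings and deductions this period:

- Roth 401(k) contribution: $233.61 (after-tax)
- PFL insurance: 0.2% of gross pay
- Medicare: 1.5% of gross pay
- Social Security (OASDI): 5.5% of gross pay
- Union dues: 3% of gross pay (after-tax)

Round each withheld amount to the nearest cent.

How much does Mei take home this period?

$6153.70

Social Security (OASDI): $7112.82 × 0.055 = $391.21
PFL insurance: $7112.82 × 0.002 = $14.23
Medicare: $7112.82 × 0.015 = $106.69
Union dues: $7112.82 × 0.03 = $213.38
Roth 401(k) contribution: $233.61
Total deductions = $391.21 + $14.23 + $106.69 + $213.38 + $233.61 = $959.12
Net pay = $7112.82 − $959.12 = $6153.70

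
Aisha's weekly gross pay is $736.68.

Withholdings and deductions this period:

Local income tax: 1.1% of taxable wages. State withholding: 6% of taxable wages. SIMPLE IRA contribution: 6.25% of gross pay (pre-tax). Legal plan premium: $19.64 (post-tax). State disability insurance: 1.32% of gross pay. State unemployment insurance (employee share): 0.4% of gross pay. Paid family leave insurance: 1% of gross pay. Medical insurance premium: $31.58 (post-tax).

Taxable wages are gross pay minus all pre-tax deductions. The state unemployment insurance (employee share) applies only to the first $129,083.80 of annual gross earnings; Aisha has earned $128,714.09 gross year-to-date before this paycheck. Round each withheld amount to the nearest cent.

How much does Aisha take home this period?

SIMPLE IRA contribution: $736.68 × 0.0625 = $46.04
Taxable wages = $736.68 − $46.04 = $690.64
Local income tax: $690.64 × 0.011 = $7.60
State withholding: $690.64 × 0.06 = $41.44
State unemployment insurance (employee share): only $129,083.80 − $128,714.09 = $369.71 of this check is subject → $369.71 × 0.004 = $1.48
Paid family leave insurance: $736.68 × 0.01 = $7.37
State disability insurance: $736.68 × 0.0132 = $9.72
Medical insurance premium: $31.58
Legal plan premium: $19.64
Total deductions = $46.04 + $7.60 + $41.44 + $1.48 + $7.37 + $9.72 + $31.58 + $19.64 = $164.87
Net pay = $736.68 − $164.87 = $571.81

$571.81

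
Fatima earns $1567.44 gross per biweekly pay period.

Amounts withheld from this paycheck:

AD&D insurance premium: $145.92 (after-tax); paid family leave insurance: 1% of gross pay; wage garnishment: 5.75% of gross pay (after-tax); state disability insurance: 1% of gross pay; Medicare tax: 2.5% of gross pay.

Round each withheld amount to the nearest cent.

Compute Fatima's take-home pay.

$1260.86

Medicare tax: $1567.44 × 0.025 = $39.19
State disability insurance: $1567.44 × 0.01 = $15.67
Paid family leave insurance: $1567.44 × 0.01 = $15.67
AD&D insurance premium: $145.92
Wage garnishment: $1567.44 × 0.0575 = $90.13
Total deductions = $39.19 + $15.67 + $15.67 + $145.92 + $90.13 = $306.58
Net pay = $1567.44 − $306.58 = $1260.86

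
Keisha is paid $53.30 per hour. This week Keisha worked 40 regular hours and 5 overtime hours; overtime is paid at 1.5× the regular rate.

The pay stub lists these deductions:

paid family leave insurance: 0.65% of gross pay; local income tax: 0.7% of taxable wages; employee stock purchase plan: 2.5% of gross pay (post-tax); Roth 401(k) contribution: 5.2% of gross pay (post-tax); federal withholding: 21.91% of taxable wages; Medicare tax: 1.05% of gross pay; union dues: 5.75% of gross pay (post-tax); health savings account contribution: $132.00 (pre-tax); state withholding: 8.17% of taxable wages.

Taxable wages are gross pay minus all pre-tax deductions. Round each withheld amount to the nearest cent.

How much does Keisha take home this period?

Regular pay: 40 × $53.30 = $2132.00
Overtime pay: 5 × $53.30 × 1.5 = $399.75
Gross pay = $2132.00 + $399.75 = $2531.75
Health savings account contribution: $132.00
Taxable wages = $2531.75 − $132.00 = $2399.75
Local income tax: $2399.75 × 0.007 = $16.80
State withholding: $2399.75 × 0.0817 = $196.06
Federal withholding: $2399.75 × 0.2191 = $525.79
Medicare tax: $2531.75 × 0.0105 = $26.58
Paid family leave insurance: $2531.75 × 0.0065 = $16.46
Employee stock purchase plan: $2531.75 × 0.025 = $63.29
Roth 401(k) contribution: $2531.75 × 0.052 = $131.65
Union dues: $2531.75 × 0.0575 = $145.58
Total deductions = $132.00 + $16.80 + $196.06 + $525.79 + $26.58 + $16.46 + $63.29 + $131.65 + $145.58 = $1254.21
Net pay = $2531.75 − $1254.21 = $1277.54

$1277.54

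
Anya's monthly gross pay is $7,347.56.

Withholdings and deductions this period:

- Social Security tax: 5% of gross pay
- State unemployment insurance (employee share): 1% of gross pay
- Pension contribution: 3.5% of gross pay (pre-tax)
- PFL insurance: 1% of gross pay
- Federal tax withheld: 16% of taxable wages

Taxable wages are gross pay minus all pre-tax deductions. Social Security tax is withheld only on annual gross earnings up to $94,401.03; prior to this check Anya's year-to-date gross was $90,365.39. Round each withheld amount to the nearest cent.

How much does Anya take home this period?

$5,607.20

Pension contribution: $7,347.56 × 0.035 = $257.16
Taxable wages = $7,347.56 − $257.16 = $7,090.40
Federal tax withheld: $7,090.40 × 0.16 = $1,134.46
State unemployment insurance (employee share): $7,347.56 × 0.01 = $73.48
Social Security tax: only $94,401.03 − $90,365.39 = $4,035.64 of this check is subject → $4,035.64 × 0.05 = $201.78
PFL insurance: $7,347.56 × 0.01 = $73.48
Total deductions = $257.16 + $1,134.46 + $73.48 + $201.78 + $73.48 = $1,740.36
Net pay = $7,347.56 − $1,740.36 = $5,607.20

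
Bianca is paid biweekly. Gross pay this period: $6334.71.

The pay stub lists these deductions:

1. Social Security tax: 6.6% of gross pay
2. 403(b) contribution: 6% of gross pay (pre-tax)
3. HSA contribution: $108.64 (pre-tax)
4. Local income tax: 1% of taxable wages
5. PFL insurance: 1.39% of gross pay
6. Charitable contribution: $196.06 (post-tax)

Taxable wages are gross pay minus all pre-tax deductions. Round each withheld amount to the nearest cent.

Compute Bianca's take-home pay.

403(b) contribution: $6334.71 × 0.06 = $380.08
HSA contribution: $108.64
Pre-tax total = $380.08 + $108.64 = $488.72
Taxable wages = $6334.71 − $488.72 = $5845.99
Local income tax: $5845.99 × 0.01 = $58.46
PFL insurance: $6334.71 × 0.0139 = $88.05
Social Security tax: $6334.71 × 0.066 = $418.09
Charitable contribution: $196.06
Total deductions = $380.08 + $108.64 + $58.46 + $88.05 + $418.09 + $196.06 = $1249.38
Net pay = $6334.71 − $1249.38 = $5085.33

$5085.33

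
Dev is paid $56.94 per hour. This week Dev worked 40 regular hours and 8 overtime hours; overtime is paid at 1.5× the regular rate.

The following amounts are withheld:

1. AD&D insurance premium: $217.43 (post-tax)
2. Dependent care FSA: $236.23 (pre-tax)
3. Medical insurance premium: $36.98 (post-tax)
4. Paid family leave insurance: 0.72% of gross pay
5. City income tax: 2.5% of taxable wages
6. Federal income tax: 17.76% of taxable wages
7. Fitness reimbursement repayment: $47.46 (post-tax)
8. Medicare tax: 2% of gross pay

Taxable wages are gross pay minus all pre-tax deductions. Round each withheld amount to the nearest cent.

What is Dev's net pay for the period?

Regular pay: 40 × $56.94 = $2277.60
Overtime pay: 8 × $56.94 × 1.5 = $683.28
Gross pay = $2277.60 + $683.28 = $2960.88
Dependent care FSA: $236.23
Taxable wages = $2960.88 − $236.23 = $2724.65
City income tax: $2724.65 × 0.025 = $68.12
Federal income tax: $2724.65 × 0.1776 = $483.90
Medicare tax: $2960.88 × 0.02 = $59.22
Paid family leave insurance: $2960.88 × 0.0072 = $21.32
AD&D insurance premium: $217.43
Medical insurance premium: $36.98
Fitness reimbursement repayment: $47.46
Total deductions = $236.23 + $68.12 + $483.90 + $59.22 + $21.32 + $217.43 + $36.98 + $47.46 = $1170.66
Net pay = $2960.88 − $1170.66 = $1790.22

$1790.22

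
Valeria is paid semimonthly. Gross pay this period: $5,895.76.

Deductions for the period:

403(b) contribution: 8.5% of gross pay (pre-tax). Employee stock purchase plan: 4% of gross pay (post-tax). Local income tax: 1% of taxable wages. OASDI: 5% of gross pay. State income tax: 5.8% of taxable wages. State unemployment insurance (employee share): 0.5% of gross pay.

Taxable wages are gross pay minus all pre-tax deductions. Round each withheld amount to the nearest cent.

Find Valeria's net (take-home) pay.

$4,467.68

403(b) contribution: $5,895.76 × 0.085 = $501.14
Taxable wages = $5,895.76 − $501.14 = $5,394.62
State income tax: $5,394.62 × 0.058 = $312.89
Local income tax: $5,394.62 × 0.01 = $53.95
State unemployment insurance (employee share): $5,895.76 × 0.005 = $29.48
OASDI: $5,895.76 × 0.05 = $294.79
Employee stock purchase plan: $5,895.76 × 0.04 = $235.83
Total deductions = $501.14 + $312.89 + $53.95 + $29.48 + $294.79 + $235.83 = $1,428.08
Net pay = $5,895.76 − $1,428.08 = $4,467.68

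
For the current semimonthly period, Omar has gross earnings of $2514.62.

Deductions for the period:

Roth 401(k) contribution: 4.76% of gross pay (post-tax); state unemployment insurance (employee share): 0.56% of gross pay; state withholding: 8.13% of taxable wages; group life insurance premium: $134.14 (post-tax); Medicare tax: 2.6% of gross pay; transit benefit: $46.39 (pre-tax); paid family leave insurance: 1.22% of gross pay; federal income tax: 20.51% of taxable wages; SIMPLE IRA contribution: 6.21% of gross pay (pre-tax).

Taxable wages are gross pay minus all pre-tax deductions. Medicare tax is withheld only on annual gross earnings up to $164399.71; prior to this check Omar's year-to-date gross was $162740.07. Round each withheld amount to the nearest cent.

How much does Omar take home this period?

$1308.14

SIMPLE IRA contribution: $2514.62 × 0.0621 = $156.16
Transit benefit: $46.39
Pre-tax total = $156.16 + $46.39 = $202.55
Taxable wages = $2514.62 − $202.55 = $2312.07
Federal income tax: $2312.07 × 0.2051 = $474.21
State withholding: $2312.07 × 0.0813 = $187.97
Medicare tax: only $164399.71 − $162740.07 = $1659.64 of this check is subject → $1659.64 × 0.026 = $43.15
State unemployment insurance (employee share): $2514.62 × 0.0056 = $14.08
Paid family leave insurance: $2514.62 × 0.0122 = $30.68
Group life insurance premium: $134.14
Roth 401(k) contribution: $2514.62 × 0.0476 = $119.70
Total deductions = $156.16 + $46.39 + $474.21 + $187.97 + $43.15 + $14.08 + $30.68 + $134.14 + $119.70 = $1206.48
Net pay = $2514.62 − $1206.48 = $1308.14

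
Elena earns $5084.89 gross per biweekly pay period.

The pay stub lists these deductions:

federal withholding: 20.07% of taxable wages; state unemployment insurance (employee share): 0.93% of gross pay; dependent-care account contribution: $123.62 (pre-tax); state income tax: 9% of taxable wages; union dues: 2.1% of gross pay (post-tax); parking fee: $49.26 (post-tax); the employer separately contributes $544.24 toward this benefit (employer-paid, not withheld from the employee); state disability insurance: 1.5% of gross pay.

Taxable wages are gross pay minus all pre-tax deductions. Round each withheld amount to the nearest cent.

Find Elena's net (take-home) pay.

Dependent-care account contribution: $123.62
Taxable wages = $5084.89 − $123.62 = $4961.27
State income tax: $4961.27 × 0.09 = $446.51
Federal withholding: $4961.27 × 0.2007 = $995.73
State disability insurance: $5084.89 × 0.015 = $76.27
State unemployment insurance (employee share): $5084.89 × 0.0093 = $47.29
Union dues: $5084.89 × 0.021 = $106.78
Parking fee: $49.26
(Employer's $544.24 toward parking fee is not withheld from the employee.)
Total deductions = $123.62 + $446.51 + $995.73 + $76.27 + $47.29 + $106.78 + $49.26 = $1845.46
Net pay = $5084.89 − $1845.46 = $3239.43

$3239.43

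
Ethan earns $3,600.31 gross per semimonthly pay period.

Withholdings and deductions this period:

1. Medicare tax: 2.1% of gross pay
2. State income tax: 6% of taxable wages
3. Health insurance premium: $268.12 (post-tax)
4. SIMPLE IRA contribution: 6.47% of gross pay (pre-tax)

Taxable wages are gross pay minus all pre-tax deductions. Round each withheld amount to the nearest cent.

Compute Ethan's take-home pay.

$2,821.60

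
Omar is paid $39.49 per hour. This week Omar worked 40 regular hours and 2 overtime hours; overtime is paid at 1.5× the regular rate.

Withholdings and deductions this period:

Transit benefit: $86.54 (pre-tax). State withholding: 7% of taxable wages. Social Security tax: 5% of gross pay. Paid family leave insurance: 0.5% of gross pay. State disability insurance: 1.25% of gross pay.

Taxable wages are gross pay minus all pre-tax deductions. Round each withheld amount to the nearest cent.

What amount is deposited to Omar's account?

$1384.10

Regular pay: 40 × $39.49 = $1579.60
Overtime pay: 2 × $39.49 × 1.5 = $118.47
Gross pay = $1579.60 + $118.47 = $1698.07
Transit benefit: $86.54
Taxable wages = $1698.07 − $86.54 = $1611.53
State withholding: $1611.53 × 0.07 = $112.81
Social Security tax: $1698.07 × 0.05 = $84.90
State disability insurance: $1698.07 × 0.0125 = $21.23
Paid family leave insurance: $1698.07 × 0.005 = $8.49
Total deductions = $86.54 + $112.81 + $84.90 + $21.23 + $8.49 = $313.97
Net pay = $1698.07 − $313.97 = $1384.10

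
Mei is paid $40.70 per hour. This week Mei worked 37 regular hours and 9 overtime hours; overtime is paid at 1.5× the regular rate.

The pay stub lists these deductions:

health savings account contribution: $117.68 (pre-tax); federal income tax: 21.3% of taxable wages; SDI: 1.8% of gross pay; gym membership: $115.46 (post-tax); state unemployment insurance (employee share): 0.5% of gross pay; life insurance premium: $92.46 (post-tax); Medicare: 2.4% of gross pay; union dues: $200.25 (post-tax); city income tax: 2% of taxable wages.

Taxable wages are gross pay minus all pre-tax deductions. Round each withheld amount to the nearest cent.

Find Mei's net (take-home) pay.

Regular pay: 37 × $40.70 = $1,505.90
Overtime pay: 9 × $40.70 × 1.5 = $549.45
Gross pay = $1,505.90 + $549.45 = $2,055.35
Health savings account contribution: $117.68
Taxable wages = $2,055.35 − $117.68 = $1,937.67
Federal income tax: $1,937.67 × 0.213 = $412.72
City income tax: $1,937.67 × 0.02 = $38.75
Medicare: $2,055.35 × 0.024 = $49.33
State unemployment insurance (employee share): $2,055.35 × 0.005 = $10.28
SDI: $2,055.35 × 0.018 = $37.00
Union dues: $200.25
Life insurance premium: $92.46
Gym membership: $115.46
Total deductions = $117.68 + $412.72 + $38.75 + $49.33 + $10.28 + $37.00 + $200.25 + $92.46 + $115.46 = $1,073.93
Net pay = $2,055.35 − $1,073.93 = $981.42

$981.42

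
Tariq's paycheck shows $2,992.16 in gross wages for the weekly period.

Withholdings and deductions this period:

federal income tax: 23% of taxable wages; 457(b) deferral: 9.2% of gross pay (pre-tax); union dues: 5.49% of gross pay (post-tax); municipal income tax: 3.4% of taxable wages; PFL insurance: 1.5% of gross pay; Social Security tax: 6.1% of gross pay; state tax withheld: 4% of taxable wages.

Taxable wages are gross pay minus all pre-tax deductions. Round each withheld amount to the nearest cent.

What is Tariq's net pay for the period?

$1,499.28

457(b) deferral: $2,992.16 × 0.092 = $275.28
Taxable wages = $2,992.16 − $275.28 = $2,716.88
Municipal income tax: $2,716.88 × 0.034 = $92.37
Federal income tax: $2,716.88 × 0.23 = $624.88
State tax withheld: $2,716.88 × 0.04 = $108.68
PFL insurance: $2,992.16 × 0.015 = $44.88
Social Security tax: $2,992.16 × 0.061 = $182.52
Union dues: $2,992.16 × 0.0549 = $164.27
Total deductions = $275.28 + $92.37 + $624.88 + $108.68 + $44.88 + $182.52 + $164.27 = $1,492.88
Net pay = $2,992.16 − $1,492.88 = $1,499.28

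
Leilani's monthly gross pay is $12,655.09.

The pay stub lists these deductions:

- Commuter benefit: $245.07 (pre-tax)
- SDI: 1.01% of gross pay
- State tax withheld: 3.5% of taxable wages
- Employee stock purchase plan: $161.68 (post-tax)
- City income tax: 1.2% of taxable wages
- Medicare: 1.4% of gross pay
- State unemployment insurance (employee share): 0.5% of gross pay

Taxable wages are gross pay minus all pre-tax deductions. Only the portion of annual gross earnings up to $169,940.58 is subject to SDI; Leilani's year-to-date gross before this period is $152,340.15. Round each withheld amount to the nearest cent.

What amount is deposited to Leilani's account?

$11,296.80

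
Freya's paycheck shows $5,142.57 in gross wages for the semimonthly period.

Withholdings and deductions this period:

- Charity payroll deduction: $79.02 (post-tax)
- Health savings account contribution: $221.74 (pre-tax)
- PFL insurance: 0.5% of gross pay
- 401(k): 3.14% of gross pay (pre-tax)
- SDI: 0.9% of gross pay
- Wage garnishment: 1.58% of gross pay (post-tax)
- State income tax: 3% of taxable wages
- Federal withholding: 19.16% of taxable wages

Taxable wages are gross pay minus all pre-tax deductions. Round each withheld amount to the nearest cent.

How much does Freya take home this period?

$3,472.42

Health savings account contribution: $221.74
401(k): $5,142.57 × 0.0314 = $161.48
Pre-tax total = $221.74 + $161.48 = $383.22
Taxable wages = $5,142.57 − $383.22 = $4,759.35
Federal withholding: $4,759.35 × 0.1916 = $911.89
State income tax: $4,759.35 × 0.03 = $142.78
SDI: $5,142.57 × 0.009 = $46.28
PFL insurance: $5,142.57 × 0.005 = $25.71
Charity payroll deduction: $79.02
Wage garnishment: $5,142.57 × 0.0158 = $81.25
Total deductions = $221.74 + $161.48 + $911.89 + $142.78 + $46.28 + $25.71 + $79.02 + $81.25 = $1,670.15
Net pay = $5,142.57 − $1,670.15 = $3,472.42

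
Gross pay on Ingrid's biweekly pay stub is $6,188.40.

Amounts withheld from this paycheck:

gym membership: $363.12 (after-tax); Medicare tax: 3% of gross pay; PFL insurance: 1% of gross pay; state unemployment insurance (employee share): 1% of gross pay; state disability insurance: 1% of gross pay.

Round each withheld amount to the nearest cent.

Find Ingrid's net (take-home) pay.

State disability insurance: $6,188.40 × 0.01 = $61.88
State unemployment insurance (employee share): $6,188.40 × 0.01 = $61.88
Medicare tax: $6,188.40 × 0.03 = $185.65
PFL insurance: $6,188.40 × 0.01 = $61.88
Gym membership: $363.12
Total deductions = $61.88 + $61.88 + $185.65 + $61.88 + $363.12 = $734.41
Net pay = $6,188.40 − $734.41 = $5,453.99

$5,453.99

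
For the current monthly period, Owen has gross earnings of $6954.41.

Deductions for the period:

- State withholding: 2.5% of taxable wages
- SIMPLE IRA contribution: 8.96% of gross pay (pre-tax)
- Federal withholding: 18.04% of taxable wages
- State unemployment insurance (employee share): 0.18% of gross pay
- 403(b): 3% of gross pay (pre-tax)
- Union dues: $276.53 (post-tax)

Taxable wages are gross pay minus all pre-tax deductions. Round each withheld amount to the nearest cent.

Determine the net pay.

$4576.01

SIMPLE IRA contribution: $6954.41 × 0.0896 = $623.12
403(b): $6954.41 × 0.03 = $208.63
Pre-tax total = $623.12 + $208.63 = $831.75
Taxable wages = $6954.41 − $831.75 = $6122.66
State withholding: $6122.66 × 0.025 = $153.07
Federal withholding: $6122.66 × 0.1804 = $1104.53
State unemployment insurance (employee share): $6954.41 × 0.0018 = $12.52
Union dues: $276.53
Total deductions = $623.12 + $208.63 + $153.07 + $1104.53 + $12.52 + $276.53 = $2378.40
Net pay = $6954.41 − $2378.40 = $4576.01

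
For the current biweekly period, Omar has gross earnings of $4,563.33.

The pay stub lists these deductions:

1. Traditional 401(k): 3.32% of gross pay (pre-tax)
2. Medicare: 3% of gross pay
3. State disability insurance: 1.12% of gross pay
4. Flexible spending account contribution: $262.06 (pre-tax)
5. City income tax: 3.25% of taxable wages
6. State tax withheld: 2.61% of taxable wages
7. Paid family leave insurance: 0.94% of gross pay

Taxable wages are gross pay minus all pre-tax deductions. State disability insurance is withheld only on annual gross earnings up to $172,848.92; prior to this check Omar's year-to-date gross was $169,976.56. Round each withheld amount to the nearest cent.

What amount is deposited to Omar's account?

$3,694.62

Traditional 401(k): $4,563.33 × 0.0332 = $151.50
Flexible spending account contribution: $262.06
Pre-tax total = $151.50 + $262.06 = $413.56
Taxable wages = $4,563.33 − $413.56 = $4,149.77
City income tax: $4,149.77 × 0.0325 = $134.87
State tax withheld: $4,149.77 × 0.0261 = $108.31
State disability insurance: only $172,848.92 − $169,976.56 = $2,872.36 of this check is subject → $2,872.36 × 0.0112 = $32.17
Paid family leave insurance: $4,563.33 × 0.0094 = $42.90
Medicare: $4,563.33 × 0.03 = $136.90
Total deductions = $151.50 + $262.06 + $134.87 + $108.31 + $32.17 + $42.90 + $136.90 = $868.71
Net pay = $4,563.33 − $868.71 = $3,694.62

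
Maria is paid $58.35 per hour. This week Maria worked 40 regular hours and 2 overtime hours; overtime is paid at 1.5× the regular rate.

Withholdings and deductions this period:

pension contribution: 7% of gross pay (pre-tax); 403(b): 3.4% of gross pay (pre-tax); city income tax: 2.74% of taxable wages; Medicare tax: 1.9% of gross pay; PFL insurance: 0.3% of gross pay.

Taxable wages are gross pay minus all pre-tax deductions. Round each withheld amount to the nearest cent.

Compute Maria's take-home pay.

Regular pay: 40 × $58.35 = $2334.00
Overtime pay: 2 × $58.35 × 1.5 = $175.05
Gross pay = $2334.00 + $175.05 = $2509.05
403(b): $2509.05 × 0.034 = $85.31
Pension contribution: $2509.05 × 0.07 = $175.63
Pre-tax total = $85.31 + $175.63 = $260.94
Taxable wages = $2509.05 − $260.94 = $2248.11
City income tax: $2248.11 × 0.0274 = $61.60
PFL insurance: $2509.05 × 0.003 = $7.53
Medicare tax: $2509.05 × 0.019 = $47.67
Total deductions = $85.31 + $175.63 + $61.60 + $7.53 + $47.67 = $377.74
Net pay = $2509.05 − $377.74 = $2131.31

$2131.31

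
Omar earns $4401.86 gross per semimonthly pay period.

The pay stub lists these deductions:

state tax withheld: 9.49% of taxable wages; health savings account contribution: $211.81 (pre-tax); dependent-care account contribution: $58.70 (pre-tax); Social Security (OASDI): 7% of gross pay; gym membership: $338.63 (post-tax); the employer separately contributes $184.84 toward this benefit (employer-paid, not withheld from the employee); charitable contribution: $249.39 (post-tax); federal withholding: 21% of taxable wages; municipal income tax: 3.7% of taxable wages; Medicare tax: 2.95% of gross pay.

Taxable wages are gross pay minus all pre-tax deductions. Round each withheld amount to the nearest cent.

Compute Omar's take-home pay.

$1692.84

Dependent-care account contribution: $58.70
Health savings account contribution: $211.81
Pre-tax total = $58.70 + $211.81 = $270.51
Taxable wages = $4401.86 − $270.51 = $4131.35
Municipal income tax: $4131.35 × 0.037 = $152.86
State tax withheld: $4131.35 × 0.0949 = $392.07
Federal withholding: $4131.35 × 0.21 = $867.58
Medicare tax: $4401.86 × 0.0295 = $129.85
Social Security (OASDI): $4401.86 × 0.07 = $308.13
Gym membership: $338.63
Charitable contribution: $249.39
(Employer's $184.84 toward gym membership is not withheld from the employee.)
Total deductions = $58.70 + $211.81 + $152.86 + $392.07 + $867.58 + $129.85 + $308.13 + $338.63 + $249.39 = $2709.02
Net pay = $4401.86 − $2709.02 = $1692.84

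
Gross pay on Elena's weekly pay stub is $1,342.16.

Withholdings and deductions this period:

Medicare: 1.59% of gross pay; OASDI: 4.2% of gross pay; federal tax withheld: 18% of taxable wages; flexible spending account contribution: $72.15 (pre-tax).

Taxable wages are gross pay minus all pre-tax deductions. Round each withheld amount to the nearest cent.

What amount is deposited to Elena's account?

Flexible spending account contribution: $72.15
Taxable wages = $1,342.16 − $72.15 = $1,270.01
Federal tax withheld: $1,270.01 × 0.18 = $228.60
Medicare: $1,342.16 × 0.0159 = $21.34
OASDI: $1,342.16 × 0.042 = $56.37
Total deductions = $72.15 + $228.60 + $21.34 + $56.37 = $378.46
Net pay = $1,342.16 − $378.46 = $963.70

$963.70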